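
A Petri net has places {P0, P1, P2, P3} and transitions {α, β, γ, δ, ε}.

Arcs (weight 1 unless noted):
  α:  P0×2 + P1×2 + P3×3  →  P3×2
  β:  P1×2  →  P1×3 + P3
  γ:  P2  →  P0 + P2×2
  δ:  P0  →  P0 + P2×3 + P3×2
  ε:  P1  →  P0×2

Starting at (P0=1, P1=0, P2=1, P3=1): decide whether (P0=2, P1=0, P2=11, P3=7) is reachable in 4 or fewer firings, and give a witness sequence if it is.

YES — reachable via ⟨γ, δ, δ, δ⟩ (4 firings)

step 1: fire γ:  (P0=1, P1=0, P2=1, P3=1) → (P0=2, P1=0, P2=2, P3=1)
step 2: fire δ:  (P0=2, P1=0, P2=2, P3=1) → (P0=2, P1=0, P2=5, P3=3)
step 3: fire δ:  (P0=2, P1=0, P2=5, P3=3) → (P0=2, P1=0, P2=8, P3=5)
step 4: fire δ:  (P0=2, P1=0, P2=8, P3=5) → (P0=2, P1=0, P2=11, P3=7)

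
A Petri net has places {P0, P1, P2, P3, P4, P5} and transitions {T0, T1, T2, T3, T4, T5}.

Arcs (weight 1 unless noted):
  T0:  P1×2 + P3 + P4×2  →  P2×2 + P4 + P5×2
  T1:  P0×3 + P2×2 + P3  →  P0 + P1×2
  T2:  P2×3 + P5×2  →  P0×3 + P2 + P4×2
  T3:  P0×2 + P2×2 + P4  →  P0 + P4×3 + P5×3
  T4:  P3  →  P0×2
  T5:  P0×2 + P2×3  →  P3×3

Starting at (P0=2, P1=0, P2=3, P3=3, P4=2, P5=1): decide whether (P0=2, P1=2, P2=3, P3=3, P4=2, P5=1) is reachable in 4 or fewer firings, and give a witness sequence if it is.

NO — not reachable within 4 firings

depth 0: 1 marking
depth 1: 4 markings reached so far
depth 2: 8 markings reached so far
depth 3: 13 markings reached so far
depth 4: 18 markings reached so far
target is not among the 18 markings reachable within 4 steps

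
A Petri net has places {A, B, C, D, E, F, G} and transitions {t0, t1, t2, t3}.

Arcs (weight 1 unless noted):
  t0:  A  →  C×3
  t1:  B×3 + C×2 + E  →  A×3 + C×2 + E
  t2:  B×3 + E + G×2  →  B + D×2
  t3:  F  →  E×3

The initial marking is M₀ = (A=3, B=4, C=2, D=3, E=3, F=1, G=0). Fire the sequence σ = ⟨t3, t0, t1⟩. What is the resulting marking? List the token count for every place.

(A=5, B=1, C=5, D=3, E=6, F=0, G=0)

step 1: fire t3:  (A=3, B=4, C=2, D=3, E=3, F=1, G=0) → (A=3, B=4, C=2, D=3, E=6, F=0, G=0)
step 2: fire t0:  (A=3, B=4, C=2, D=3, E=6, F=0, G=0) → (A=2, B=4, C=5, D=3, E=6, F=0, G=0)
step 3: fire t1:  (A=2, B=4, C=5, D=3, E=6, F=0, G=0) → (A=5, B=1, C=5, D=3, E=6, F=0, G=0)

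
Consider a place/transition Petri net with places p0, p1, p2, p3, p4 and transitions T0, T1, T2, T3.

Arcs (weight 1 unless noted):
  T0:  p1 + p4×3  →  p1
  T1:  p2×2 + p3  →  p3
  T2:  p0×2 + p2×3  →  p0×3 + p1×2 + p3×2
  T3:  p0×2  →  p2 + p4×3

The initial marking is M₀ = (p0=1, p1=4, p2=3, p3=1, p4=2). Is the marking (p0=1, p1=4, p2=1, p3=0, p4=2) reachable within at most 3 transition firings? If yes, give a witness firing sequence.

NO — not reachable within 3 firings

depth 0: 1 marking
depth 1: 2 markings reached so far
depth 2: 2 markings reached so far
(frontier empty at depth 2; search complete)
target is not among the 2 markings reachable within 3 steps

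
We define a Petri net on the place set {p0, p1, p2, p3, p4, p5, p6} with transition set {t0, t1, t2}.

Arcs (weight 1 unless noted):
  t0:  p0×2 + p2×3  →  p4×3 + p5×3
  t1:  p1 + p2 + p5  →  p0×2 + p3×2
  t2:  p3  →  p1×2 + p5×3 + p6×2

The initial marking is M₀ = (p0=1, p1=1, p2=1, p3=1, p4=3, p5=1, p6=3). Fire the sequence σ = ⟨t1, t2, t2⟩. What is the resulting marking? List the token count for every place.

step 1: fire t1:  (p0=1, p1=1, p2=1, p3=1, p4=3, p5=1, p6=3) → (p0=3, p1=0, p2=0, p3=3, p4=3, p5=0, p6=3)
step 2: fire t2:  (p0=3, p1=0, p2=0, p3=3, p4=3, p5=0, p6=3) → (p0=3, p1=2, p2=0, p3=2, p4=3, p5=3, p6=5)
step 3: fire t2:  (p0=3, p1=2, p2=0, p3=2, p4=3, p5=3, p6=5) → (p0=3, p1=4, p2=0, p3=1, p4=3, p5=6, p6=7)

(p0=3, p1=4, p2=0, p3=1, p4=3, p5=6, p6=7)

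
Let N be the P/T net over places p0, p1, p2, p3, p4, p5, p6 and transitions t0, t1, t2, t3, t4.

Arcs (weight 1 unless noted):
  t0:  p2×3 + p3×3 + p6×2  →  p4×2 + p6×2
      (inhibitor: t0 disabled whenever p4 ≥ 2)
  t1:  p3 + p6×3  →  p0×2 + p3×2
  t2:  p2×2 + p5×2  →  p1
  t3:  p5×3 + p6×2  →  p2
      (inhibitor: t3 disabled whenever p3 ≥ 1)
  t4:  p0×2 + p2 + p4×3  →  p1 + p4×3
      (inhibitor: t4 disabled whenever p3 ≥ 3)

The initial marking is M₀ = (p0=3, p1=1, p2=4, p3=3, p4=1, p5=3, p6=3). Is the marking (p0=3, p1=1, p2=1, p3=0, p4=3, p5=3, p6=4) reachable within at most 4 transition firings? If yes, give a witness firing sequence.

NO — not reachable within 4 firings

depth 0: 1 marking
depth 1: 4 markings reached so far
depth 2: 7 markings reached so far
depth 3: 8 markings reached so far
depth 4: 8 markings reached so far
(frontier empty at depth 4; search complete)
target is not among the 8 markings reachable within 4 steps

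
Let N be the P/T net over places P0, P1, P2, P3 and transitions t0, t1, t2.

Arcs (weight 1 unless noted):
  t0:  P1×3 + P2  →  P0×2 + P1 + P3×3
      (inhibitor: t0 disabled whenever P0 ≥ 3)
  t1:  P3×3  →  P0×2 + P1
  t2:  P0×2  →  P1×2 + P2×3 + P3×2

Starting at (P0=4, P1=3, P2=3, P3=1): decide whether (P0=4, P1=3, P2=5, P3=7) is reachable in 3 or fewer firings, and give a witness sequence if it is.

NO — not reachable within 3 firings

depth 0: 1 marking
depth 1: 2 markings reached so far
depth 2: 5 markings reached so far
depth 3: 8 markings reached so far
target is not among the 8 markings reachable within 3 steps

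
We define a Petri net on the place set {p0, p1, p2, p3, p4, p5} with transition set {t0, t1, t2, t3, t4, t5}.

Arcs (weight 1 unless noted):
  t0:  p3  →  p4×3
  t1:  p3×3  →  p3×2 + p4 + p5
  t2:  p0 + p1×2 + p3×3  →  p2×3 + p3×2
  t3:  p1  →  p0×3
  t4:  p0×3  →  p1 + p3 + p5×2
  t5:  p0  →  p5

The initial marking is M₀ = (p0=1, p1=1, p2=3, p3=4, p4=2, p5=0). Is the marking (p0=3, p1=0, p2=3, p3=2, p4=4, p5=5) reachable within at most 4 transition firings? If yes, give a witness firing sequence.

depth 0: 1 marking
depth 1: 5 markings reached so far
depth 2: 14 markings reached so far
depth 3: 30 markings reached so far
depth 4: 54 markings reached so far
target is not among the 54 markings reachable within 4 steps

NO — not reachable within 4 firings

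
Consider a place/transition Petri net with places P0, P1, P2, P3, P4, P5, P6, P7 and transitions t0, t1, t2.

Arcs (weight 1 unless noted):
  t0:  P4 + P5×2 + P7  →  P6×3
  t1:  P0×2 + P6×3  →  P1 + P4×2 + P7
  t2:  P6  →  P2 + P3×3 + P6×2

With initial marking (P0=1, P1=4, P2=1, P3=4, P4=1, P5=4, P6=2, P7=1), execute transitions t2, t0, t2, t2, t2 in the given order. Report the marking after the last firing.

step 1: fire t2:  (P0=1, P1=4, P2=1, P3=4, P4=1, P5=4, P6=2, P7=1) → (P0=1, P1=4, P2=2, P3=7, P4=1, P5=4, P6=3, P7=1)
step 2: fire t0:  (P0=1, P1=4, P2=2, P3=7, P4=1, P5=4, P6=3, P7=1) → (P0=1, P1=4, P2=2, P3=7, P4=0, P5=2, P6=6, P7=0)
step 3: fire t2:  (P0=1, P1=4, P2=2, P3=7, P4=0, P5=2, P6=6, P7=0) → (P0=1, P1=4, P2=3, P3=10, P4=0, P5=2, P6=7, P7=0)
step 4: fire t2:  (P0=1, P1=4, P2=3, P3=10, P4=0, P5=2, P6=7, P7=0) → (P0=1, P1=4, P2=4, P3=13, P4=0, P5=2, P6=8, P7=0)
step 5: fire t2:  (P0=1, P1=4, P2=4, P3=13, P4=0, P5=2, P6=8, P7=0) → (P0=1, P1=4, P2=5, P3=16, P4=0, P5=2, P6=9, P7=0)

(P0=1, P1=4, P2=5, P3=16, P4=0, P5=2, P6=9, P7=0)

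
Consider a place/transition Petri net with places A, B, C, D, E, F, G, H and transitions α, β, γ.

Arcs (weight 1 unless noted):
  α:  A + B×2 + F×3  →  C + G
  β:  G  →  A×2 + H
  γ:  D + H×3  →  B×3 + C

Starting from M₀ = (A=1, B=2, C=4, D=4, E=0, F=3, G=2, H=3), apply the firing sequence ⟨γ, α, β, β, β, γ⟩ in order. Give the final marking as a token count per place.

(A=6, B=6, C=7, D=2, E=0, F=0, G=0, H=0)

step 1: fire γ:  (A=1, B=2, C=4, D=4, E=0, F=3, G=2, H=3) → (A=1, B=5, C=5, D=3, E=0, F=3, G=2, H=0)
step 2: fire α:  (A=1, B=5, C=5, D=3, E=0, F=3, G=2, H=0) → (A=0, B=3, C=6, D=3, E=0, F=0, G=3, H=0)
step 3: fire β:  (A=0, B=3, C=6, D=3, E=0, F=0, G=3, H=0) → (A=2, B=3, C=6, D=3, E=0, F=0, G=2, H=1)
step 4: fire β:  (A=2, B=3, C=6, D=3, E=0, F=0, G=2, H=1) → (A=4, B=3, C=6, D=3, E=0, F=0, G=1, H=2)
step 5: fire β:  (A=4, B=3, C=6, D=3, E=0, F=0, G=1, H=2) → (A=6, B=3, C=6, D=3, E=0, F=0, G=0, H=3)
step 6: fire γ:  (A=6, B=3, C=6, D=3, E=0, F=0, G=0, H=3) → (A=6, B=6, C=7, D=2, E=0, F=0, G=0, H=0)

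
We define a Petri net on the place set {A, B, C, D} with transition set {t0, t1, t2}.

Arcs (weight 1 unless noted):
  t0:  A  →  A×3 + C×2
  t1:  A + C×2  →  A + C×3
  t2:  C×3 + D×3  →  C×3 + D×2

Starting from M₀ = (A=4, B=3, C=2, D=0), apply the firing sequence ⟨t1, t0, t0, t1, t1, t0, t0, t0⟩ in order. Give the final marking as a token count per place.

(A=14, B=3, C=15, D=0)

step 1: fire t1:  (A=4, B=3, C=2, D=0) → (A=4, B=3, C=3, D=0)
step 2: fire t0:  (A=4, B=3, C=3, D=0) → (A=6, B=3, C=5, D=0)
step 3: fire t0:  (A=6, B=3, C=5, D=0) → (A=8, B=3, C=7, D=0)
step 4: fire t1:  (A=8, B=3, C=7, D=0) → (A=8, B=3, C=8, D=0)
step 5: fire t1:  (A=8, B=3, C=8, D=0) → (A=8, B=3, C=9, D=0)
step 6: fire t0:  (A=8, B=3, C=9, D=0) → (A=10, B=3, C=11, D=0)
step 7: fire t0:  (A=10, B=3, C=11, D=0) → (A=12, B=3, C=13, D=0)
step 8: fire t0:  (A=12, B=3, C=13, D=0) → (A=14, B=3, C=15, D=0)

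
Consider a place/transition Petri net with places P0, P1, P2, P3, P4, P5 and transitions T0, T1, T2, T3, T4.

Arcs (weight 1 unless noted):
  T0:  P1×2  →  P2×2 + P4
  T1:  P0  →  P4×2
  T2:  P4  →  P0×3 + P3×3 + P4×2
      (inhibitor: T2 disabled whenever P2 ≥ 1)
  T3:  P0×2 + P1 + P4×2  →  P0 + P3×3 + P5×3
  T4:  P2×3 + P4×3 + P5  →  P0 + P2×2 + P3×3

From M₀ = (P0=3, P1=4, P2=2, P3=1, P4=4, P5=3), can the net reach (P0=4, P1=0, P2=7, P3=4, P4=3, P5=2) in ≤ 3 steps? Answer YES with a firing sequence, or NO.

depth 0: 1 marking
depth 1: 4 markings reached so far
depth 2: 11 markings reached so far
depth 3: 21 markings reached so far
target is not among the 21 markings reachable within 3 steps

NO — not reachable within 3 firings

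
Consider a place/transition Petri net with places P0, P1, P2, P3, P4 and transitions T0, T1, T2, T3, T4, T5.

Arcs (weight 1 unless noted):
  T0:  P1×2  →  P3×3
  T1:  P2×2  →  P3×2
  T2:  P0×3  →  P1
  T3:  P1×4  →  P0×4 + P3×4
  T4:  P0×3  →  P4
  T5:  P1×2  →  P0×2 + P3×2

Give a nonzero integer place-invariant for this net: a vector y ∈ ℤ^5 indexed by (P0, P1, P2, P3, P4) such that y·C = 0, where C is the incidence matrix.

Incidence matrix C (rows=places, cols=transitions):
       T0   T1   T2   T3   T4   T5
   P0   0    0   -3    4   -3    2
   P1  -2    0    1   -4    0   -2
   P2   0   -2    0    0    0    0
   P3   3    2    0    4    0    2
   P4   0    0    0    0    1    0

Candidate y = [1, 3, 2, 2, 3]; check y·C column-wise:
  col T0: 1·0 + 3·-2 + 2·0 + 2·3 + 3·0 = 0
  col T1: 1·0 + 3·0 + 2·-2 + 2·2 + 3·0 = 0
  col T2: 1·-3 + 3·1 + 2·0 + 2·0 + 3·0 = 0
  col T3: 1·4 + 3·-4 + 2·0 + 2·4 + 3·0 = 0
  col T4: 1·-3 + 3·0 + 2·0 + 2·0 + 3·1 = 0
  col T5: 1·2 + 3·-2 + 2·0 + 2·2 + 3·0 = 0

y = (P0:1, P1:3, P2:2, P3:2, P4:3)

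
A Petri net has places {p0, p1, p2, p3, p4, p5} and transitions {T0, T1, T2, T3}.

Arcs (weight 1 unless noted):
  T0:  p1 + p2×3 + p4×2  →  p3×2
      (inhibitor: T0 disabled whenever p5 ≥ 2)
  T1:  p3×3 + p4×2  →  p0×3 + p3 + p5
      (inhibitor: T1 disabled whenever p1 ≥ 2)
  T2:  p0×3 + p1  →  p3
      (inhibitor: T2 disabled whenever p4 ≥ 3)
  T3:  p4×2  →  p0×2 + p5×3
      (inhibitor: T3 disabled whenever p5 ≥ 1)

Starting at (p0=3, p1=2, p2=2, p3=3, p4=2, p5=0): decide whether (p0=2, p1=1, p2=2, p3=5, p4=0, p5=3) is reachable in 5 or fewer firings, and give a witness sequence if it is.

NO — not reachable within 5 firings

depth 0: 1 marking
depth 1: 3 markings reached so far
depth 2: 5 markings reached so far
depth 3: 6 markings reached so far
depth 4: 6 markings reached so far
(frontier empty at depth 4; search complete)
target is not among the 6 markings reachable within 5 steps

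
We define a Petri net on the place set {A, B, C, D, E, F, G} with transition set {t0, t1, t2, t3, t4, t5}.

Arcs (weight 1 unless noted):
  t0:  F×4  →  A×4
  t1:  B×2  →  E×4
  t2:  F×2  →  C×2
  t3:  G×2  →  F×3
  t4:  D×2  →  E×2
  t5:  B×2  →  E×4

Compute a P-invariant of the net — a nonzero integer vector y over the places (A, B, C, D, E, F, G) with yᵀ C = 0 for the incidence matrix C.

Incidence matrix C (rows=places, cols=transitions):
       t0   t1   t2   t3   t4   t5
    A   4    0    0    0    0    0
    B   0   -2    0    0    0   -2
    C   0    0    2    0    0    0
    D   0    0    0    0   -2    0
    E   0    4    0    0    2    4
    F  -4    0   -2    3    0    0
    G   0    0    0   -2    0    0

Candidate y = [0, 2, 0, 1, 1, 0, 0]; check y·C column-wise:
  col t0: 0·4 + 2·0 + 1·0 + 1·0 + 0·-4 = 0
  col t1: 2·-2 + 1·0 + 1·4 = 0
  col t2: 2·0 + 0·2 + 1·0 + 1·0 + 0·-2 = 0
  col t3: 2·0 + 1·0 + 1·0 + 0·3 + 0·-2 = 0
  col t4: 2·0 + 1·-2 + 1·2 = 0
  col t5: 2·-2 + 1·0 + 1·4 = 0

y = (A:0, B:2, C:0, D:1, E:1, F:0, G:0)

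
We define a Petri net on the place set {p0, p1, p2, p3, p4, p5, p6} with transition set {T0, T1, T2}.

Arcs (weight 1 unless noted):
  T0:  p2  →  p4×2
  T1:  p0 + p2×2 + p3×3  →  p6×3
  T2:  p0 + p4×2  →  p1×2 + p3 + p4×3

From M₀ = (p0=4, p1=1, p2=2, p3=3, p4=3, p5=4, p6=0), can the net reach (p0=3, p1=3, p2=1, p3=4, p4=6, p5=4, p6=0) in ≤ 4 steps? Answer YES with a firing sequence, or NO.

step 1: fire T0:  (p0=4, p1=1, p2=2, p3=3, p4=3, p5=4, p6=0) → (p0=4, p1=1, p2=1, p3=3, p4=5, p5=4, p6=0)
step 2: fire T2:  (p0=4, p1=1, p2=1, p3=3, p4=5, p5=4, p6=0) → (p0=3, p1=3, p2=1, p3=4, p4=6, p5=4, p6=0)

YES — reachable via ⟨T0, T2⟩ (2 firings)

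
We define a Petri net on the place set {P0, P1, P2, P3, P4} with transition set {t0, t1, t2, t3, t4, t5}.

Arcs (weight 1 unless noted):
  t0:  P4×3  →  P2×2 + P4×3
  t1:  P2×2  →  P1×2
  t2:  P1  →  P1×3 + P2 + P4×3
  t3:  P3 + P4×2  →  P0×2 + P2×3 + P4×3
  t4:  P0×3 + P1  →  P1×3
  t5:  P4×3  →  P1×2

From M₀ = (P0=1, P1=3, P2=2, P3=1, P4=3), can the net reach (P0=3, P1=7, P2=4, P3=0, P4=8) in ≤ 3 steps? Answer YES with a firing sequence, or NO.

depth 0: 1 marking
depth 1: 6 markings reached so far
depth 2: 19 markings reached so far
depth 3: 46 markings reached so far
target is not among the 46 markings reachable within 3 steps

NO — not reachable within 3 firings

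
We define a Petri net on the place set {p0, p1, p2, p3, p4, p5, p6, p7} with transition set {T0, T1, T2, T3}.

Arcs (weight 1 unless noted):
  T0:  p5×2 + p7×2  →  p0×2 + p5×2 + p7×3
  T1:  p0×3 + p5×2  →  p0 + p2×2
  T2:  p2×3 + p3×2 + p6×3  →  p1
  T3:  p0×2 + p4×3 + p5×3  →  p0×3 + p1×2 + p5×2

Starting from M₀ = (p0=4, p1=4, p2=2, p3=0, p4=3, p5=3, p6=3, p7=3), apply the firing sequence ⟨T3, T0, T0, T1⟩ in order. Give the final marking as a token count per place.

step 1: fire T3:  (p0=4, p1=4, p2=2, p3=0, p4=3, p5=3, p6=3, p7=3) → (p0=5, p1=6, p2=2, p3=0, p4=0, p5=2, p6=3, p7=3)
step 2: fire T0:  (p0=5, p1=6, p2=2, p3=0, p4=0, p5=2, p6=3, p7=3) → (p0=7, p1=6, p2=2, p3=0, p4=0, p5=2, p6=3, p7=4)
step 3: fire T0:  (p0=7, p1=6, p2=2, p3=0, p4=0, p5=2, p6=3, p7=4) → (p0=9, p1=6, p2=2, p3=0, p4=0, p5=2, p6=3, p7=5)
step 4: fire T1:  (p0=9, p1=6, p2=2, p3=0, p4=0, p5=2, p6=3, p7=5) → (p0=7, p1=6, p2=4, p3=0, p4=0, p5=0, p6=3, p7=5)

(p0=7, p1=6, p2=4, p3=0, p4=0, p5=0, p6=3, p7=5)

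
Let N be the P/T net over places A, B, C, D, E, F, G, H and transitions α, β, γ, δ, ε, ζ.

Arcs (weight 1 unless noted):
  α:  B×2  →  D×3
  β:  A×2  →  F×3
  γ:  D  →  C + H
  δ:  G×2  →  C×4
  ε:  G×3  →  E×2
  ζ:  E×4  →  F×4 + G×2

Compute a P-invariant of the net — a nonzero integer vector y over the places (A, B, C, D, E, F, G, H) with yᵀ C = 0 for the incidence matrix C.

Incidence matrix C (rows=places, cols=transitions):
        α    β    γ    δ    ε    ζ
    A   0   -2    0    0    0    0
    B  -2    0    0    0    0    0
    C   0    0    1    4    0    0
    D   3    0   -1    0    0    0
    E   0    0    0    0    2   -4
    F   0    3    0    0    0    4
    G   0    0    0   -2   -3    2
    H   0    0    1    0    0    0

Candidate y = [6, 3, 2, 2, 6, 4, 4, 0]; check y·C column-wise:
  col α: 6·0 + 3·-2 + 2·0 + 2·3 + 6·0 + 4·0 + 4·0 = 0
  col β: 6·-2 + 3·0 + 2·0 + 2·0 + 6·0 + 4·3 + 4·0 = 0
  col γ: 6·0 + 3·0 + 2·1 + 2·-1 + 6·0 + 4·0 + 4·0 + 0·1 = 0
  col δ: 6·0 + 3·0 + 2·4 + 2·0 + 6·0 + 4·0 + 4·-2 = 0
  col ε: 6·0 + 3·0 + 2·0 + 2·0 + 6·2 + 4·0 + 4·-3 = 0
  col ζ: 6·0 + 3·0 + 2·0 + 2·0 + 6·-4 + 4·4 + 4·2 = 0

y = (A:6, B:3, C:2, D:2, E:6, F:4, G:4, H:0)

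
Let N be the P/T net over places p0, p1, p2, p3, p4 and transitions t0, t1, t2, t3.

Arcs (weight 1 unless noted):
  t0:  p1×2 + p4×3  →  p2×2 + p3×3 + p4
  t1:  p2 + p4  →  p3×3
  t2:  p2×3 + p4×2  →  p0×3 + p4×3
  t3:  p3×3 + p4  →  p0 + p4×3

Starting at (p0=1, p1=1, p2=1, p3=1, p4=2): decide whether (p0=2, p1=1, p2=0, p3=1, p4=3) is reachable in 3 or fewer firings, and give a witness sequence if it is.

YES — reachable via ⟨t1, t3⟩ (2 firings)

step 1: fire t1:  (p0=1, p1=1, p2=1, p3=1, p4=2) → (p0=1, p1=1, p2=0, p3=4, p4=1)
step 2: fire t3:  (p0=1, p1=1, p2=0, p3=4, p4=1) → (p0=2, p1=1, p2=0, p3=1, p4=3)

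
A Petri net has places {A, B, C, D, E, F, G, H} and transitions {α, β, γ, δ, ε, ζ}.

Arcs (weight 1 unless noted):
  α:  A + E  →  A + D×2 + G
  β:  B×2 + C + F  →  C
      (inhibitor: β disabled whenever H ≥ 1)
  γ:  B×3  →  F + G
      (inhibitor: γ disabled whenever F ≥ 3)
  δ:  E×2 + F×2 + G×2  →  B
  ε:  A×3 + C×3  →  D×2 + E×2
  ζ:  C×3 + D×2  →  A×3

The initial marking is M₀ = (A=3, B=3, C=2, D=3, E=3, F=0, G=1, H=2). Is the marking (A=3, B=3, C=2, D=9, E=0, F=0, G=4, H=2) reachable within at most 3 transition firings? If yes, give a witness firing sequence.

YES — reachable via ⟨α, α, α⟩ (3 firings)

step 1: fire α:  (A=3, B=3, C=2, D=3, E=3, F=0, G=1, H=2) → (A=3, B=3, C=2, D=5, E=2, F=0, G=2, H=2)
step 2: fire α:  (A=3, B=3, C=2, D=5, E=2, F=0, G=2, H=2) → (A=3, B=3, C=2, D=7, E=1, F=0, G=3, H=2)
step 3: fire α:  (A=3, B=3, C=2, D=7, E=1, F=0, G=3, H=2) → (A=3, B=3, C=2, D=9, E=0, F=0, G=4, H=2)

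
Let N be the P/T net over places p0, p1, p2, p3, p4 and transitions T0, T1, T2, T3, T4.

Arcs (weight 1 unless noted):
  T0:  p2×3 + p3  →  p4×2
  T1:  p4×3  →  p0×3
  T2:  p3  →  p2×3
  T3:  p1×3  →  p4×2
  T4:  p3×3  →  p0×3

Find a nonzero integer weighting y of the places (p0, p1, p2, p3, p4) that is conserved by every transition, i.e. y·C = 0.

y = (p0:3, p1:2, p2:1, p3:3, p4:3)

Incidence matrix C (rows=places, cols=transitions):
       T0   T1   T2   T3   T4
   p0   0    3    0    0    3
   p1   0    0    0   -3    0
   p2  -3    0    3    0    0
   p3  -1    0   -1    0   -3
   p4   2   -3    0    2    0

Candidate y = [3, 2, 1, 3, 3]; check y·C column-wise:
  col T0: 3·0 + 2·0 + 1·-3 + 3·-1 + 3·2 = 0
  col T1: 3·3 + 2·0 + 1·0 + 3·0 + 3·-3 = 0
  col T2: 3·0 + 2·0 + 1·3 + 3·-1 + 3·0 = 0
  col T3: 3·0 + 2·-3 + 1·0 + 3·0 + 3·2 = 0
  col T4: 3·3 + 2·0 + 1·0 + 3·-3 + 3·0 = 0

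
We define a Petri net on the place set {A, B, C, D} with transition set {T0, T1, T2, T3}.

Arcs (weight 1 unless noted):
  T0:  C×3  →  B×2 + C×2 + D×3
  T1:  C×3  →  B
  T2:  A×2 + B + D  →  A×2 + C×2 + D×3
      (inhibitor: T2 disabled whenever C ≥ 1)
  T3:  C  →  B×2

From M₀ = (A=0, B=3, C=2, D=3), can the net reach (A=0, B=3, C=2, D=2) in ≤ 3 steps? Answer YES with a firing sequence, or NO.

depth 0: 1 marking
depth 1: 2 markings reached so far
depth 2: 3 markings reached so far
depth 3: 3 markings reached so far
(frontier empty at depth 3; search complete)
target is not among the 3 markings reachable within 3 steps

NO — not reachable within 3 firings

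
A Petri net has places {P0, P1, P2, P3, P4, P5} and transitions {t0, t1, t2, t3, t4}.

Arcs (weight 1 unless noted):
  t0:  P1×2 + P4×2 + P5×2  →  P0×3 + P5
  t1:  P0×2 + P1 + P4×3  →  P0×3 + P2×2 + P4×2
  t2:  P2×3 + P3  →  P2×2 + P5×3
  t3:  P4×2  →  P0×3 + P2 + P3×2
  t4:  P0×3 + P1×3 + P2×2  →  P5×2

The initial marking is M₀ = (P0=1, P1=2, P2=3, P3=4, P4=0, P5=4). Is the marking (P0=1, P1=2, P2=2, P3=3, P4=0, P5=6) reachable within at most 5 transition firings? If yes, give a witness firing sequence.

NO — not reachable within 5 firings

depth 0: 1 marking
depth 1: 2 markings reached so far
depth 2: 2 markings reached so far
(frontier empty at depth 2; search complete)
target is not among the 2 markings reachable within 5 steps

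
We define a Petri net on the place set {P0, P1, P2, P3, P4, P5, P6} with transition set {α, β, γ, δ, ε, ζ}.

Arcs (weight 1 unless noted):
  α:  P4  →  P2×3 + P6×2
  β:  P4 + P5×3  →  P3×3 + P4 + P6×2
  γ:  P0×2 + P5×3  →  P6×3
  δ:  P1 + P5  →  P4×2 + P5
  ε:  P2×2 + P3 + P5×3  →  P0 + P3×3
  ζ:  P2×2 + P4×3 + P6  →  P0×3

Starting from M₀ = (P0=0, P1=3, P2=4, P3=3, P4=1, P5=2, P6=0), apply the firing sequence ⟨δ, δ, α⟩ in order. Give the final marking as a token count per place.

step 1: fire δ:  (P0=0, P1=3, P2=4, P3=3, P4=1, P5=2, P6=0) → (P0=0, P1=2, P2=4, P3=3, P4=3, P5=2, P6=0)
step 2: fire δ:  (P0=0, P1=2, P2=4, P3=3, P4=3, P5=2, P6=0) → (P0=0, P1=1, P2=4, P3=3, P4=5, P5=2, P6=0)
step 3: fire α:  (P0=0, P1=1, P2=4, P3=3, P4=5, P5=2, P6=0) → (P0=0, P1=1, P2=7, P3=3, P4=4, P5=2, P6=2)

(P0=0, P1=1, P2=7, P3=3, P4=4, P5=2, P6=2)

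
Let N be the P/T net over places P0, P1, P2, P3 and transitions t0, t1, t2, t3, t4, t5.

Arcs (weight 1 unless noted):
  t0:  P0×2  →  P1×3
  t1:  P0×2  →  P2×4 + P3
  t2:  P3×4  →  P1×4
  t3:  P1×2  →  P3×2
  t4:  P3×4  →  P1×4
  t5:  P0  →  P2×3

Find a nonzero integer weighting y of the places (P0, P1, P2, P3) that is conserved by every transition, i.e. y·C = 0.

y = (P0:3, P1:2, P2:1, P3:2)

Incidence matrix C (rows=places, cols=transitions):
       t0   t1   t2   t3   t4   t5
   P0  -2   -2    0    0    0   -1
   P1   3    0    4   -2    4    0
   P2   0    4    0    0    0    3
   P3   0    1   -4    2   -4    0

Candidate y = [3, 2, 1, 2]; check y·C column-wise:
  col t0: 3·-2 + 2·3 + 1·0 + 2·0 = 0
  col t1: 3·-2 + 2·0 + 1·4 + 2·1 = 0
  col t2: 3·0 + 2·4 + 1·0 + 2·-4 = 0
  col t3: 3·0 + 2·-2 + 1·0 + 2·2 = 0
  col t4: 3·0 + 2·4 + 1·0 + 2·-4 = 0
  col t5: 3·-1 + 2·0 + 1·3 + 2·0 = 0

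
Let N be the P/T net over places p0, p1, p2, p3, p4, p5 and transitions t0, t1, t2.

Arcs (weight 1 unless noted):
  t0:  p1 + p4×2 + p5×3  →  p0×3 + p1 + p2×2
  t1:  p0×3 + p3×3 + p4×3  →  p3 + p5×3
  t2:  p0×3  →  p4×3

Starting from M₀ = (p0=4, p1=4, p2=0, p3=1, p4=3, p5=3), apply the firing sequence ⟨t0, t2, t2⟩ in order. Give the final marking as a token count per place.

(p0=1, p1=4, p2=2, p3=1, p4=7, p5=0)

step 1: fire t0:  (p0=4, p1=4, p2=0, p3=1, p4=3, p5=3) → (p0=7, p1=4, p2=2, p3=1, p4=1, p5=0)
step 2: fire t2:  (p0=7, p1=4, p2=2, p3=1, p4=1, p5=0) → (p0=4, p1=4, p2=2, p3=1, p4=4, p5=0)
step 3: fire t2:  (p0=4, p1=4, p2=2, p3=1, p4=4, p5=0) → (p0=1, p1=4, p2=2, p3=1, p4=7, p5=0)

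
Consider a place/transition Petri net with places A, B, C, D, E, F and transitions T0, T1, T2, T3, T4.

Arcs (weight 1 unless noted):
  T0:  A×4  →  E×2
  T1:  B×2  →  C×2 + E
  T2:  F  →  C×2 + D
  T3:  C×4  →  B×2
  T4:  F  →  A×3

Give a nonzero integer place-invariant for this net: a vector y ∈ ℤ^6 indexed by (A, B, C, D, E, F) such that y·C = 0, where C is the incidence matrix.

y = (A:1, B:2, C:1, D:1, E:2, F:3)

Incidence matrix C (rows=places, cols=transitions):
       T0   T1   T2   T3   T4
    A  -4    0    0    0    3
    B   0   -2    0    2    0
    C   0    2    2   -4    0
    D   0    0    1    0    0
    E   2    1    0    0    0
    F   0    0   -1    0   -1

Candidate y = [1, 2, 1, 1, 2, 3]; check y·C column-wise:
  col T0: 1·-4 + 2·0 + 1·0 + 1·0 + 2·2 + 3·0 = 0
  col T1: 1·0 + 2·-2 + 1·2 + 1·0 + 2·1 + 3·0 = 0
  col T2: 1·0 + 2·0 + 1·2 + 1·1 + 2·0 + 3·-1 = 0
  col T3: 1·0 + 2·2 + 1·-4 + 1·0 + 2·0 + 3·0 = 0
  col T4: 1·3 + 2·0 + 1·0 + 1·0 + 2·0 + 3·-1 = 0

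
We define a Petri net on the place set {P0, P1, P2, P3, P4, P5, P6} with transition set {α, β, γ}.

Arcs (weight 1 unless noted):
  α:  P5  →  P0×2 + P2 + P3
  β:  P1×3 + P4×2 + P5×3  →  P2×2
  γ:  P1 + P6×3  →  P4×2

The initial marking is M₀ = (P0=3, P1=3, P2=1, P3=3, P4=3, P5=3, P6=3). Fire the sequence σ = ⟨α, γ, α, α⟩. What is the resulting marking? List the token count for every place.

step 1: fire α:  (P0=3, P1=3, P2=1, P3=3, P4=3, P5=3, P6=3) → (P0=5, P1=3, P2=2, P3=4, P4=3, P5=2, P6=3)
step 2: fire γ:  (P0=5, P1=3, P2=2, P3=4, P4=3, P5=2, P6=3) → (P0=5, P1=2, P2=2, P3=4, P4=5, P5=2, P6=0)
step 3: fire α:  (P0=5, P1=2, P2=2, P3=4, P4=5, P5=2, P6=0) → (P0=7, P1=2, P2=3, P3=5, P4=5, P5=1, P6=0)
step 4: fire α:  (P0=7, P1=2, P2=3, P3=5, P4=5, P5=1, P6=0) → (P0=9, P1=2, P2=4, P3=6, P4=5, P5=0, P6=0)

(P0=9, P1=2, P2=4, P3=6, P4=5, P5=0, P6=0)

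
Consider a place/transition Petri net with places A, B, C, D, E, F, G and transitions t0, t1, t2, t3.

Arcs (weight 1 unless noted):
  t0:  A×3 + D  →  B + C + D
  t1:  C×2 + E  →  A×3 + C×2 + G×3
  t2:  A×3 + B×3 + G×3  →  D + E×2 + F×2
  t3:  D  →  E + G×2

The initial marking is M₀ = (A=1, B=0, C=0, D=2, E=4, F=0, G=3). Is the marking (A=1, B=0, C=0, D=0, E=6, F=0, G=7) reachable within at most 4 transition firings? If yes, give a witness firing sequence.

step 1: fire t3:  (A=1, B=0, C=0, D=2, E=4, F=0, G=3) → (A=1, B=0, C=0, D=1, E=5, F=0, G=5)
step 2: fire t3:  (A=1, B=0, C=0, D=1, E=5, F=0, G=5) → (A=1, B=0, C=0, D=0, E=6, F=0, G=7)

YES — reachable via ⟨t3, t3⟩ (2 firings)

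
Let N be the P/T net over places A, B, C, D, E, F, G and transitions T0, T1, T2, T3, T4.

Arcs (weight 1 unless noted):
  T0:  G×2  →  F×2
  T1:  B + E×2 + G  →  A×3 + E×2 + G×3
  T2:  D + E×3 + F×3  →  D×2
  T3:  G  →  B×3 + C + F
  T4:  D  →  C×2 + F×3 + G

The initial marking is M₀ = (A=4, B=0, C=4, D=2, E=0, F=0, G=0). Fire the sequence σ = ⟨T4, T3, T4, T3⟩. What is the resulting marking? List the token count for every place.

(A=4, B=6, C=10, D=0, E=0, F=8, G=0)

step 1: fire T4:  (A=4, B=0, C=4, D=2, E=0, F=0, G=0) → (A=4, B=0, C=6, D=1, E=0, F=3, G=1)
step 2: fire T3:  (A=4, B=0, C=6, D=1, E=0, F=3, G=1) → (A=4, B=3, C=7, D=1, E=0, F=4, G=0)
step 3: fire T4:  (A=4, B=3, C=7, D=1, E=0, F=4, G=0) → (A=4, B=3, C=9, D=0, E=0, F=7, G=1)
step 4: fire T3:  (A=4, B=3, C=9, D=0, E=0, F=7, G=1) → (A=4, B=6, C=10, D=0, E=0, F=8, G=0)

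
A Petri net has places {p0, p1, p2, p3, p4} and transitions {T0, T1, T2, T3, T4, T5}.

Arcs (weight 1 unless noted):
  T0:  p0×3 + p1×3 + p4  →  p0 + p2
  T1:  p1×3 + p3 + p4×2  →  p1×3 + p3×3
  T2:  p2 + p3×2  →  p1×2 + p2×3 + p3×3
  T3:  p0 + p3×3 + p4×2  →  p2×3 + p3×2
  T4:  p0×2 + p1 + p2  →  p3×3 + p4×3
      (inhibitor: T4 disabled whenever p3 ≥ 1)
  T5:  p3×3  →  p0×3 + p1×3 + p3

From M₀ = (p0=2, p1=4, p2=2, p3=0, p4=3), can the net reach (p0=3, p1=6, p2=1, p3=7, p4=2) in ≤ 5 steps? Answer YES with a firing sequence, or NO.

depth 0: 1 marking
depth 1: 2 markings reached so far
depth 2: 5 markings reached so far
depth 3: 11 markings reached so far
depth 4: 22 markings reached so far
depth 5: 41 markings reached so far
target is not among the 41 markings reachable within 5 steps

NO — not reachable within 5 firings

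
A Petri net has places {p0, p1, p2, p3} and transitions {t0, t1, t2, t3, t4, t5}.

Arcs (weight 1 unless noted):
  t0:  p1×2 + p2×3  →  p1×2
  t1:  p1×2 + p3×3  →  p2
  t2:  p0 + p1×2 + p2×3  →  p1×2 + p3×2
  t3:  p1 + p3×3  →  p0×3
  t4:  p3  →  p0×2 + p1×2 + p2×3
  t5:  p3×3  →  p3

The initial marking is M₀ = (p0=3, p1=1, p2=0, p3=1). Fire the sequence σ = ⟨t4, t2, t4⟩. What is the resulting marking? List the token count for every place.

step 1: fire t4:  (p0=3, p1=1, p2=0, p3=1) → (p0=5, p1=3, p2=3, p3=0)
step 2: fire t2:  (p0=5, p1=3, p2=3, p3=0) → (p0=4, p1=3, p2=0, p3=2)
step 3: fire t4:  (p0=4, p1=3, p2=0, p3=2) → (p0=6, p1=5, p2=3, p3=1)

(p0=6, p1=5, p2=3, p3=1)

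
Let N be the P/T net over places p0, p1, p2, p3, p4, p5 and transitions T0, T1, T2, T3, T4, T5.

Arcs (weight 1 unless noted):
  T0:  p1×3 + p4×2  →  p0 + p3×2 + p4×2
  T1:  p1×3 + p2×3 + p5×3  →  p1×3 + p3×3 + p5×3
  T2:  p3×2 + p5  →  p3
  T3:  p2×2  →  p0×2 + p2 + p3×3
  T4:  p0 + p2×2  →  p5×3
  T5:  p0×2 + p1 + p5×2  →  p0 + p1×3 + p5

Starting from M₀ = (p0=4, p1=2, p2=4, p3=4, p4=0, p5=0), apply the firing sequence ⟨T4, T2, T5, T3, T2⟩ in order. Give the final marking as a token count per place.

(p0=4, p1=4, p2=1, p3=5, p4=0, p5=0)

step 1: fire T4:  (p0=4, p1=2, p2=4, p3=4, p4=0, p5=0) → (p0=3, p1=2, p2=2, p3=4, p4=0, p5=3)
step 2: fire T2:  (p0=3, p1=2, p2=2, p3=4, p4=0, p5=3) → (p0=3, p1=2, p2=2, p3=3, p4=0, p5=2)
step 3: fire T5:  (p0=3, p1=2, p2=2, p3=3, p4=0, p5=2) → (p0=2, p1=4, p2=2, p3=3, p4=0, p5=1)
step 4: fire T3:  (p0=2, p1=4, p2=2, p3=3, p4=0, p5=1) → (p0=4, p1=4, p2=1, p3=6, p4=0, p5=1)
step 5: fire T2:  (p0=4, p1=4, p2=1, p3=6, p4=0, p5=1) → (p0=4, p1=4, p2=1, p3=5, p4=0, p5=0)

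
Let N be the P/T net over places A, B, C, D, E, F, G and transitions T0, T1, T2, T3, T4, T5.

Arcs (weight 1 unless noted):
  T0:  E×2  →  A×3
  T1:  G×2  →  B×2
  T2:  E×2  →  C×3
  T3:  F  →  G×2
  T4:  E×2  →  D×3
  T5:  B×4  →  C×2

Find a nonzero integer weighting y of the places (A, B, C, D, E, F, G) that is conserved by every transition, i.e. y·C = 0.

Incidence matrix C (rows=places, cols=transitions):
       T0   T1   T2   T3   T4   T5
    A   3    0    0    0    0    0
    B   0    2    0    0    0   -4
    C   0    0    3    0    0    2
    D   0    0    0    0    3    0
    E  -2    0   -2    0   -2    0
    F   0    0    0   -1    0    0
    G   0   -2    0    2    0    0

Candidate y = [2, 1, 2, 2, 3, 2, 1]; check y·C column-wise:
  col T0: 2·3 + 1·0 + 2·0 + 2·0 + 3·-2 + 2·0 + 1·0 = 0
  col T1: 2·0 + 1·2 + 2·0 + 2·0 + 3·0 + 2·0 + 1·-2 = 0
  col T2: 2·0 + 1·0 + 2·3 + 2·0 + 3·-2 + 2·0 + 1·0 = 0
  col T3: 2·0 + 1·0 + 2·0 + 2·0 + 3·0 + 2·-1 + 1·2 = 0
  col T4: 2·0 + 1·0 + 2·0 + 2·3 + 3·-2 + 2·0 + 1·0 = 0
  col T5: 2·0 + 1·-4 + 2·2 + 2·0 + 3·0 + 2·0 + 1·0 = 0

y = (A:2, B:1, C:2, D:2, E:3, F:2, G:1)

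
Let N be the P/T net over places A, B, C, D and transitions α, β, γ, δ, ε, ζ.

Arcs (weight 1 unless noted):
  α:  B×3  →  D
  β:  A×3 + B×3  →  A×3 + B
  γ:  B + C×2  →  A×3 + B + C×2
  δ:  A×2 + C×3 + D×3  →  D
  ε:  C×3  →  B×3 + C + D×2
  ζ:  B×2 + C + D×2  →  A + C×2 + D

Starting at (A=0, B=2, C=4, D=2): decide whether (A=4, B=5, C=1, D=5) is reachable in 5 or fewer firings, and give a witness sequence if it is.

depth 0: 1 marking
depth 1: 4 markings reached so far
depth 2: 9 markings reached so far
depth 3: 18 markings reached so far
depth 4: 33 markings reached so far
depth 5: 54 markings reached so far
target is not among the 54 markings reachable within 5 steps

NO — not reachable within 5 firings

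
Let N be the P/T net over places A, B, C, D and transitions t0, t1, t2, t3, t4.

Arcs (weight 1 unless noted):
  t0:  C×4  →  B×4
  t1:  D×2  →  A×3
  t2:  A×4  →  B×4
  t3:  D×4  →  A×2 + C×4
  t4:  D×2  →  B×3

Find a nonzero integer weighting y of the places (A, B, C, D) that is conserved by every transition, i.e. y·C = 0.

Incidence matrix C (rows=places, cols=transitions):
       t0   t1   t2   t3   t4
    A   0    3   -4    2    0
    B   4    0    4    0    3
    C  -4    0    0    4    0
    D   0   -2    0   -4   -2

Candidate y = [2, 2, 2, 3]; check y·C column-wise:
  col t0: 2·0 + 2·4 + 2·-4 + 3·0 = 0
  col t1: 2·3 + 2·0 + 2·0 + 3·-2 = 0
  col t2: 2·-4 + 2·4 + 2·0 + 3·0 = 0
  col t3: 2·2 + 2·0 + 2·4 + 3·-4 = 0
  col t4: 2·0 + 2·3 + 2·0 + 3·-2 = 0

y = (A:2, B:2, C:2, D:3)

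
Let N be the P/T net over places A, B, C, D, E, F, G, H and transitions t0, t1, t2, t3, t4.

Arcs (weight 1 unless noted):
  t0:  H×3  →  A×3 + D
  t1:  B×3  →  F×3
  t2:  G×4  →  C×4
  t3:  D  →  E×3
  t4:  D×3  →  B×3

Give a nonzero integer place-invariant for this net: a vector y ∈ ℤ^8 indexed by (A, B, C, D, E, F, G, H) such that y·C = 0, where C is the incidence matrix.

y = (A:1, B:-3, C:0, D:-3, E:-1, F:-3, G:0, H:0)

Incidence matrix C (rows=places, cols=transitions):
       t0   t1   t2   t3   t4
    A   3    0    0    0    0
    B   0   -3    0    0    3
    C   0    0    4    0    0
    D   1    0    0   -1   -3
    E   0    0    0    3    0
    F   0    3    0    0    0
    G   0    0   -4    0    0
    H  -3    0    0    0    0

Candidate y = [1, -3, 0, -3, -1, -3, 0, 0]; check y·C column-wise:
  col t0: 1·3 + -3·0 + -3·1 + -1·0 + -3·0 + 0·-3 = 0
  col t1: 1·0 + -3·-3 + -3·0 + -1·0 + -3·3 = 0
  col t2: 1·0 + -3·0 + 0·4 + -3·0 + -1·0 + -3·0 + 0·-4 = 0
  col t3: 1·0 + -3·0 + -3·-1 + -1·3 + -3·0 = 0
  col t4: 1·0 + -3·3 + -3·-3 + -1·0 + -3·0 = 0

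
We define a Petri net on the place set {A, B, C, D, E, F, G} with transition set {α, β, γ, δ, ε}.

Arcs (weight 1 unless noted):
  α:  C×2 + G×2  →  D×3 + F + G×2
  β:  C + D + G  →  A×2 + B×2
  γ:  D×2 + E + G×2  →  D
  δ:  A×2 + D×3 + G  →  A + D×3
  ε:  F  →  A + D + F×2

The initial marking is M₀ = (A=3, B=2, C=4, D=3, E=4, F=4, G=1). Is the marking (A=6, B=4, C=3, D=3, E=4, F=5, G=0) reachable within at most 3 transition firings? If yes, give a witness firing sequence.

YES — reachable via ⟨β, ε⟩ (2 firings)

step 1: fire β:  (A=3, B=2, C=4, D=3, E=4, F=4, G=1) → (A=5, B=4, C=3, D=2, E=4, F=4, G=0)
step 2: fire ε:  (A=5, B=4, C=3, D=2, E=4, F=4, G=0) → (A=6, B=4, C=3, D=3, E=4, F=5, G=0)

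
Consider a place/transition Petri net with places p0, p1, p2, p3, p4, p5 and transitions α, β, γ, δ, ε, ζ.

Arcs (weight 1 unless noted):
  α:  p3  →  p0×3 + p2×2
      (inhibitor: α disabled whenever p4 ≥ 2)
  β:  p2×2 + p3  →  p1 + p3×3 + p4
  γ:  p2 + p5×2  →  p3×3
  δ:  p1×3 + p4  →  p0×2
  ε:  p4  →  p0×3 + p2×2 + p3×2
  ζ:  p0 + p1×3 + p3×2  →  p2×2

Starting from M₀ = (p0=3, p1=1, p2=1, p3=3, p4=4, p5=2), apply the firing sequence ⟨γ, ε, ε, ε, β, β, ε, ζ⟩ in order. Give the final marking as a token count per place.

(p0=14, p1=0, p2=6, p3=16, p4=2, p5=0)

step 1: fire γ:  (p0=3, p1=1, p2=1, p3=3, p4=4, p5=2) → (p0=3, p1=1, p2=0, p3=6, p4=4, p5=0)
step 2: fire ε:  (p0=3, p1=1, p2=0, p3=6, p4=4, p5=0) → (p0=6, p1=1, p2=2, p3=8, p4=3, p5=0)
step 3: fire ε:  (p0=6, p1=1, p2=2, p3=8, p4=3, p5=0) → (p0=9, p1=1, p2=4, p3=10, p4=2, p5=0)
step 4: fire ε:  (p0=9, p1=1, p2=4, p3=10, p4=2, p5=0) → (p0=12, p1=1, p2=6, p3=12, p4=1, p5=0)
step 5: fire β:  (p0=12, p1=1, p2=6, p3=12, p4=1, p5=0) → (p0=12, p1=2, p2=4, p3=14, p4=2, p5=0)
step 6: fire β:  (p0=12, p1=2, p2=4, p3=14, p4=2, p5=0) → (p0=12, p1=3, p2=2, p3=16, p4=3, p5=0)
step 7: fire ε:  (p0=12, p1=3, p2=2, p3=16, p4=3, p5=0) → (p0=15, p1=3, p2=4, p3=18, p4=2, p5=0)
step 8: fire ζ:  (p0=15, p1=3, p2=4, p3=18, p4=2, p5=0) → (p0=14, p1=0, p2=6, p3=16, p4=2, p5=0)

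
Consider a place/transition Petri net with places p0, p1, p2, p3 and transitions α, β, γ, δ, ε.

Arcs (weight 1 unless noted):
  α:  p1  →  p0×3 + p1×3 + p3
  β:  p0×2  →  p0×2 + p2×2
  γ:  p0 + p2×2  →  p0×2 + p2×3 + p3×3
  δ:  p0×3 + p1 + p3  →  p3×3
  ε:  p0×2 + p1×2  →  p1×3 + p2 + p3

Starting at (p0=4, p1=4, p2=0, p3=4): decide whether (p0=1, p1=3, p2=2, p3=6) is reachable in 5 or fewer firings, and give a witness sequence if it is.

step 1: fire β:  (p0=4, p1=4, p2=0, p3=4) → (p0=4, p1=4, p2=2, p3=4)
step 2: fire δ:  (p0=4, p1=4, p2=2, p3=4) → (p0=1, p1=3, p2=2, p3=6)

YES — reachable via ⟨β, δ⟩ (2 firings)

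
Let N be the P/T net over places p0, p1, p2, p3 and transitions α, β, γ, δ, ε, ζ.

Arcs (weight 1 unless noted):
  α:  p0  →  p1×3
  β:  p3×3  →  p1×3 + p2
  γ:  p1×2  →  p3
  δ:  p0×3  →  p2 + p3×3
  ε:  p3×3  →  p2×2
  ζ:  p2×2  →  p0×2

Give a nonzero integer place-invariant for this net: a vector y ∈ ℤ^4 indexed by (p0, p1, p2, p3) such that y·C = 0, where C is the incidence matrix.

y = (p0:3, p1:1, p2:3, p3:2)

Incidence matrix C (rows=places, cols=transitions):
        α    β    γ    δ    ε    ζ
   p0  -1    0    0   -3    0    2
   p1   3    3   -2    0    0    0
   p2   0    1    0    1    2   -2
   p3   0   -3    1    3   -3    0

Candidate y = [3, 1, 3, 2]; check y·C column-wise:
  col α: 3·-1 + 1·3 + 3·0 + 2·0 = 0
  col β: 3·0 + 1·3 + 3·1 + 2·-3 = 0
  col γ: 3·0 + 1·-2 + 3·0 + 2·1 = 0
  col δ: 3·-3 + 1·0 + 3·1 + 2·3 = 0
  col ε: 3·0 + 1·0 + 3·2 + 2·-3 = 0
  col ζ: 3·2 + 1·0 + 3·-2 + 2·0 = 0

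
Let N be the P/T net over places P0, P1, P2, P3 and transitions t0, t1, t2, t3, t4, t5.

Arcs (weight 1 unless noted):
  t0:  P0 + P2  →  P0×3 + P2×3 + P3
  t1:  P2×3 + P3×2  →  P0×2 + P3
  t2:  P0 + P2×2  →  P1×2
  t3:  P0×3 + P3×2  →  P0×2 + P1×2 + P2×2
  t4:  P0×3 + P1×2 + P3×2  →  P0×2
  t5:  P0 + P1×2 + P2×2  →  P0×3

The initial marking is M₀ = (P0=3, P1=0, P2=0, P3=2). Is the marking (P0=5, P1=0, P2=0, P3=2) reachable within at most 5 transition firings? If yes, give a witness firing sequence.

depth 0: 1 marking
depth 1: 2 markings reached so far
depth 2: 5 markings reached so far
depth 3: 8 markings reached so far
depth 4: 16 markings reached so far
depth 5: 29 markings reached so far
target is not among the 29 markings reachable within 5 steps

NO — not reachable within 5 firings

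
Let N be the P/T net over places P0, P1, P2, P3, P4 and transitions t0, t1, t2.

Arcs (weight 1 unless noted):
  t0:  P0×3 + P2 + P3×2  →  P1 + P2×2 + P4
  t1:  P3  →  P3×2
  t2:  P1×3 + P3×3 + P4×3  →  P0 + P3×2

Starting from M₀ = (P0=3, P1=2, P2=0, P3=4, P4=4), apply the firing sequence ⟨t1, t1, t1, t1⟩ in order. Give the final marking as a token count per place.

(P0=3, P1=2, P2=0, P3=8, P4=4)

step 1: fire t1:  (P0=3, P1=2, P2=0, P3=4, P4=4) → (P0=3, P1=2, P2=0, P3=5, P4=4)
step 2: fire t1:  (P0=3, P1=2, P2=0, P3=5, P4=4) → (P0=3, P1=2, P2=0, P3=6, P4=4)
step 3: fire t1:  (P0=3, P1=2, P2=0, P3=6, P4=4) → (P0=3, P1=2, P2=0, P3=7, P4=4)
step 4: fire t1:  (P0=3, P1=2, P2=0, P3=7, P4=4) → (P0=3, P1=2, P2=0, P3=8, P4=4)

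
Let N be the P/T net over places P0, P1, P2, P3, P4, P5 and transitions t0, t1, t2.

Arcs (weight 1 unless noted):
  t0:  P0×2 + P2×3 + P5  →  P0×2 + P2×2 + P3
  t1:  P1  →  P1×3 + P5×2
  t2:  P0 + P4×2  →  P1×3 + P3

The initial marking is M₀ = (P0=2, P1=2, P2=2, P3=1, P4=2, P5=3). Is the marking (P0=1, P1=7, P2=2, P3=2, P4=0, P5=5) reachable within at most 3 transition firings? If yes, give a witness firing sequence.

YES — reachable via ⟨t1, t2⟩ (2 firings)

step 1: fire t1:  (P0=2, P1=2, P2=2, P3=1, P4=2, P5=3) → (P0=2, P1=4, P2=2, P3=1, P4=2, P5=5)
step 2: fire t2:  (P0=2, P1=4, P2=2, P3=1, P4=2, P5=5) → (P0=1, P1=7, P2=2, P3=2, P4=0, P5=5)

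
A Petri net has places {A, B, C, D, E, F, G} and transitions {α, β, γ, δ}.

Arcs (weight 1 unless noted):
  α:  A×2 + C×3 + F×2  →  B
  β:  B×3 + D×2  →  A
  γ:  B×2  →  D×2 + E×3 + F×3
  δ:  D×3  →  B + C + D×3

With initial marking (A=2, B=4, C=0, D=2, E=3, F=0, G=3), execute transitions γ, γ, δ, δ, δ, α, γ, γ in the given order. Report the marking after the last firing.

step 1: fire γ:  (A=2, B=4, C=0, D=2, E=3, F=0, G=3) → (A=2, B=2, C=0, D=4, E=6, F=3, G=3)
step 2: fire γ:  (A=2, B=2, C=0, D=4, E=6, F=3, G=3) → (A=2, B=0, C=0, D=6, E=9, F=6, G=3)
step 3: fire δ:  (A=2, B=0, C=0, D=6, E=9, F=6, G=3) → (A=2, B=1, C=1, D=6, E=9, F=6, G=3)
step 4: fire δ:  (A=2, B=1, C=1, D=6, E=9, F=6, G=3) → (A=2, B=2, C=2, D=6, E=9, F=6, G=3)
step 5: fire δ:  (A=2, B=2, C=2, D=6, E=9, F=6, G=3) → (A=2, B=3, C=3, D=6, E=9, F=6, G=3)
step 6: fire α:  (A=2, B=3, C=3, D=6, E=9, F=6, G=3) → (A=0, B=4, C=0, D=6, E=9, F=4, G=3)
step 7: fire γ:  (A=0, B=4, C=0, D=6, E=9, F=4, G=3) → (A=0, B=2, C=0, D=8, E=12, F=7, G=3)
step 8: fire γ:  (A=0, B=2, C=0, D=8, E=12, F=7, G=3) → (A=0, B=0, C=0, D=10, E=15, F=10, G=3)

(A=0, B=0, C=0, D=10, E=15, F=10, G=3)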